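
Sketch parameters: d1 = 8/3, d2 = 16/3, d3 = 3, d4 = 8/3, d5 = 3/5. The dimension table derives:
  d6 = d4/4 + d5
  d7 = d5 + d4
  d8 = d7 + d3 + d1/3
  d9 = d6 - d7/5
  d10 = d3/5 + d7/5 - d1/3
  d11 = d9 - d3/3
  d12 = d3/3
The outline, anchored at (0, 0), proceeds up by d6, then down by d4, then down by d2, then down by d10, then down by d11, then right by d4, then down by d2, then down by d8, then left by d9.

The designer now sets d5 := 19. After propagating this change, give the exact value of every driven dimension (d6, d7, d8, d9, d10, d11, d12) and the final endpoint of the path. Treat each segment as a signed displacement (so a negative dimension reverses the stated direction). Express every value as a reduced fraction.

Apply edit: d5 := 19
  d6 = d4/4 + d5 = 59/3
  d7 = d5 + d4 = 65/3
  d8 = d7 + d3 + d1/3 = 230/9
  d9 = d6 - d7/5 = 46/3
  d10 = d3/5 + d7/5 - d1/3 = 182/45
  d11 = d9 - d3/3 = 43/3
  d12 = d3/3 = 1
Walk from origin (0, 0):
  seg 1: up by d6 = 59/3 → (0, 59/3)
  seg 2: down by d4 = 8/3 → (0, 17)
  seg 3: down by d2 = 16/3 → (0, 35/3)
  seg 4: down by d10 = 182/45 → (0, 343/45)
  seg 5: down by d11 = 43/3 → (0, -302/45)
  seg 6: right by d4 = 8/3 → (8/3, -302/45)
  seg 7: down by d2 = 16/3 → (8/3, -542/45)
  seg 8: down by d8 = 230/9 → (8/3, -188/5)
  seg 9: left by d9 = 46/3 → (-38/3, -188/5)

d6 = 59/3
d7 = 65/3
d8 = 230/9
d9 = 46/3
d10 = 182/45
d11 = 43/3
d12 = 1
endpoint = (-38/3, -188/5)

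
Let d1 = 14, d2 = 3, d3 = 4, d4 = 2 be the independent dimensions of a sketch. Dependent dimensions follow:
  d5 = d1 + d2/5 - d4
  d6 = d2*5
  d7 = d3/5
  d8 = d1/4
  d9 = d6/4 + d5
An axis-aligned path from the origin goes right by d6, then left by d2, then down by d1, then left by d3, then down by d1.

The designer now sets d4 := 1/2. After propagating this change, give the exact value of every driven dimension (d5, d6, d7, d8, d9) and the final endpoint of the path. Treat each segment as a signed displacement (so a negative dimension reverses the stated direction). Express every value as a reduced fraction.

Apply edit: d4 := 1/2
  d5 = d1 + d2/5 - d4 = 141/10
  d6 = d2*5 = 15
  d7 = d3/5 = 4/5
  d8 = d1/4 = 7/2
  d9 = d6/4 + d5 = 357/20
Walk from origin (0, 0):
  seg 1: right by d6 = 15 → (15, 0)
  seg 2: left by d2 = 3 → (12, 0)
  seg 3: down by d1 = 14 → (12, -14)
  seg 4: left by d3 = 4 → (8, -14)
  seg 5: down by d1 = 14 → (8, -28)

d5 = 141/10
d6 = 15
d7 = 4/5
d8 = 7/2
d9 = 357/20
endpoint = (8, -28)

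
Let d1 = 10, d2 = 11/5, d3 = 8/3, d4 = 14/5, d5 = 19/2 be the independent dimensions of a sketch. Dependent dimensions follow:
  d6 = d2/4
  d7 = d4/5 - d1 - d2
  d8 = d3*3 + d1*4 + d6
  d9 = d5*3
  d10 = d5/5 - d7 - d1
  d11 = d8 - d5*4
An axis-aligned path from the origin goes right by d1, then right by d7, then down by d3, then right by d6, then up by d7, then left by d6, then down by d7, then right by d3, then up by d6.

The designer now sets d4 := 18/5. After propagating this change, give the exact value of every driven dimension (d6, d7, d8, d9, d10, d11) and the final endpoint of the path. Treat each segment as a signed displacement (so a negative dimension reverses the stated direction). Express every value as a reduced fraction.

Apply edit: d4 := 18/5
  d6 = d2/4 = 11/20
  d7 = d4/5 - d1 - d2 = -287/25
  d8 = d3*3 + d1*4 + d6 = 971/20
  d9 = d5*3 = 57/2
  d10 = d5/5 - d7 - d1 = 169/50
  d11 = d8 - d5*4 = 211/20
Walk from origin (0, 0):
  seg 1: right by d1 = 10 → (10, 0)
  seg 2: right by d7 = -287/25 → (-37/25, 0)
  seg 3: down by d3 = 8/3 → (-37/25, -8/3)
  seg 4: right by d6 = 11/20 → (-93/100, -8/3)
  seg 5: up by d7 = -287/25 → (-93/100, -1061/75)
  seg 6: left by d6 = 11/20 → (-37/25, -1061/75)
  seg 7: down by d7 = -287/25 → (-37/25, -8/3)
  seg 8: right by d3 = 8/3 → (89/75, -8/3)
  seg 9: up by d6 = 11/20 → (89/75, -127/60)

d6 = 11/20
d7 = -287/25
d8 = 971/20
d9 = 57/2
d10 = 169/50
d11 = 211/20
endpoint = (89/75, -127/60)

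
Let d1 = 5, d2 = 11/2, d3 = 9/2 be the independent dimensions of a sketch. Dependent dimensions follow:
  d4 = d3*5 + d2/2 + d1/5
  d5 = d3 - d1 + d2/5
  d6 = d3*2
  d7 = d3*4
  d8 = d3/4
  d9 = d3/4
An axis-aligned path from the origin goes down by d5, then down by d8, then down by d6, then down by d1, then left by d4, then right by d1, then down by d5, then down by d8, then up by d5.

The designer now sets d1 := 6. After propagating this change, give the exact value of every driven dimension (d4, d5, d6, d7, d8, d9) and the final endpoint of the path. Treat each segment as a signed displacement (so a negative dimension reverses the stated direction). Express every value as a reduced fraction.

Apply edit: d1 := 6
  d4 = d3*5 + d2/2 + d1/5 = 529/20
  d5 = d3 - d1 + d2/5 = -2/5
  d6 = d3*2 = 9
  d7 = d3*4 = 18
  d8 = d3/4 = 9/8
  d9 = d3/4 = 9/8
Walk from origin (0, 0):
  seg 1: down by d5 = -2/5 → (0, 2/5)
  seg 2: down by d8 = 9/8 → (0, -29/40)
  seg 3: down by d6 = 9 → (0, -389/40)
  seg 4: down by d1 = 6 → (0, -629/40)
  seg 5: left by d4 = 529/20 → (-529/20, -629/40)
  seg 6: right by d1 = 6 → (-409/20, -629/40)
  seg 7: down by d5 = -2/5 → (-409/20, -613/40)
  seg 8: down by d8 = 9/8 → (-409/20, -329/20)
  seg 9: up by d5 = -2/5 → (-409/20, -337/20)

d4 = 529/20
d5 = -2/5
d6 = 9
d7 = 18
d8 = 9/8
d9 = 9/8
endpoint = (-409/20, -337/20)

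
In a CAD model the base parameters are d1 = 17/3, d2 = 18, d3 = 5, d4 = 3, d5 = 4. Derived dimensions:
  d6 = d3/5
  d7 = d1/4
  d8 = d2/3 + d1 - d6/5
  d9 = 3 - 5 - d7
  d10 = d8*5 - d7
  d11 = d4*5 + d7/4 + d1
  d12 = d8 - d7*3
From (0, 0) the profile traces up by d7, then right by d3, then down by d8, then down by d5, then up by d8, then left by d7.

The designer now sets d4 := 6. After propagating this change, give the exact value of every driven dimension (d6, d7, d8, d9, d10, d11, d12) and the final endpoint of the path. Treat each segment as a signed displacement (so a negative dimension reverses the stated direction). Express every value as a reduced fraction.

d6 = 1
d7 = 17/12
d8 = 172/15
d9 = -41/12
d10 = 671/12
d11 = 1729/48
d12 = 433/60
endpoint = (43/12, -31/12)

Apply edit: d4 := 6
  d6 = d3/5 = 1
  d7 = d1/4 = 17/12
  d8 = d2/3 + d1 - d6/5 = 172/15
  d9 = 3 - 5 - d7 = -41/12
  d10 = d8*5 - d7 = 671/12
  d11 = d4*5 + d7/4 + d1 = 1729/48
  d12 = d8 - d7*3 = 433/60
Walk from origin (0, 0):
  seg 1: up by d7 = 17/12 → (0, 17/12)
  seg 2: right by d3 = 5 → (5, 17/12)
  seg 3: down by d8 = 172/15 → (5, -201/20)
  seg 4: down by d5 = 4 → (5, -281/20)
  seg 5: up by d8 = 172/15 → (5, -31/12)
  seg 6: left by d7 = 17/12 → (43/12, -31/12)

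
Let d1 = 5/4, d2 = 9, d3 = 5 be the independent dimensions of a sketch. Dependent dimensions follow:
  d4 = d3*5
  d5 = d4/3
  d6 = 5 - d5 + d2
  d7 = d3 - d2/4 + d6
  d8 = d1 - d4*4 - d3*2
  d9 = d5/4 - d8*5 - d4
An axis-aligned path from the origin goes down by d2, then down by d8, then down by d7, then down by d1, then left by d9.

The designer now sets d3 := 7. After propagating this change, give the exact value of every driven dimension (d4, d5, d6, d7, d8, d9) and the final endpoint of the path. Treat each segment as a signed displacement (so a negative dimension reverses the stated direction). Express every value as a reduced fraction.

d4 = 35
d5 = 35/3
d6 = 7/3
d7 = 85/12
d8 = -611/4
d9 = 2195/3
endpoint = (-2195/3, 1625/12)

Apply edit: d3 := 7
  d4 = d3*5 = 35
  d5 = d4/3 = 35/3
  d6 = 5 - d5 + d2 = 7/3
  d7 = d3 - d2/4 + d6 = 85/12
  d8 = d1 - d4*4 - d3*2 = -611/4
  d9 = d5/4 - d8*5 - d4 = 2195/3
Walk from origin (0, 0):
  seg 1: down by d2 = 9 → (0, -9)
  seg 2: down by d8 = -611/4 → (0, 575/4)
  seg 3: down by d7 = 85/12 → (0, 410/3)
  seg 4: down by d1 = 5/4 → (0, 1625/12)
  seg 5: left by d9 = 2195/3 → (-2195/3, 1625/12)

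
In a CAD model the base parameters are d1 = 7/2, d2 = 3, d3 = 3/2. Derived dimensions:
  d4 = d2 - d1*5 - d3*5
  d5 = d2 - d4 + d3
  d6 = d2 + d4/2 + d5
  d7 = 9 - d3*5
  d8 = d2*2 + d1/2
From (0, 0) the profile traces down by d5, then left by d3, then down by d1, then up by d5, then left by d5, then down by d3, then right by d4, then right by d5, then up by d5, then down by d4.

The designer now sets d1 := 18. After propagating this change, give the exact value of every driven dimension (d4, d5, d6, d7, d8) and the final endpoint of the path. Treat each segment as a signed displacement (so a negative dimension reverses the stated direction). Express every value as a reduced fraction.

d4 = -189/2
d5 = 99
d6 = 219/4
d7 = 3/2
d8 = 15
endpoint = (-96, 174)

Apply edit: d1 := 18
  d4 = d2 - d1*5 - d3*5 = -189/2
  d5 = d2 - d4 + d3 = 99
  d6 = d2 + d4/2 + d5 = 219/4
  d7 = 9 - d3*5 = 3/2
  d8 = d2*2 + d1/2 = 15
Walk from origin (0, 0):
  seg 1: down by d5 = 99 → (0, -99)
  seg 2: left by d3 = 3/2 → (-3/2, -99)
  seg 3: down by d1 = 18 → (-3/2, -117)
  seg 4: up by d5 = 99 → (-3/2, -18)
  seg 5: left by d5 = 99 → (-201/2, -18)
  seg 6: down by d3 = 3/2 → (-201/2, -39/2)
  seg 7: right by d4 = -189/2 → (-195, -39/2)
  seg 8: right by d5 = 99 → (-96, -39/2)
  seg 9: up by d5 = 99 → (-96, 159/2)
  seg 10: down by d4 = -189/2 → (-96, 174)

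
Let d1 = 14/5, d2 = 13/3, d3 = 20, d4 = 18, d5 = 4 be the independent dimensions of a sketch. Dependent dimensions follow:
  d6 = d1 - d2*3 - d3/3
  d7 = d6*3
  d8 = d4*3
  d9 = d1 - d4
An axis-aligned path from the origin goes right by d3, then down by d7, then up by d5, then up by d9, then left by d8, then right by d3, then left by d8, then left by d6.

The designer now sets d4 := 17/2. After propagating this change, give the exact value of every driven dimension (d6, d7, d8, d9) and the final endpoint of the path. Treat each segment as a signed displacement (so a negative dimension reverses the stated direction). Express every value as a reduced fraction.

d6 = -253/15
d7 = -253/5
d8 = 51/2
d9 = -57/10
endpoint = (88/15, 489/10)

Apply edit: d4 := 17/2
  d6 = d1 - d2*3 - d3/3 = -253/15
  d7 = d6*3 = -253/5
  d8 = d4*3 = 51/2
  d9 = d1 - d4 = -57/10
Walk from origin (0, 0):
  seg 1: right by d3 = 20 → (20, 0)
  seg 2: down by d7 = -253/5 → (20, 253/5)
  seg 3: up by d5 = 4 → (20, 273/5)
  seg 4: up by d9 = -57/10 → (20, 489/10)
  seg 5: left by d8 = 51/2 → (-11/2, 489/10)
  seg 6: right by d3 = 20 → (29/2, 489/10)
  seg 7: left by d8 = 51/2 → (-11, 489/10)
  seg 8: left by d6 = -253/15 → (88/15, 489/10)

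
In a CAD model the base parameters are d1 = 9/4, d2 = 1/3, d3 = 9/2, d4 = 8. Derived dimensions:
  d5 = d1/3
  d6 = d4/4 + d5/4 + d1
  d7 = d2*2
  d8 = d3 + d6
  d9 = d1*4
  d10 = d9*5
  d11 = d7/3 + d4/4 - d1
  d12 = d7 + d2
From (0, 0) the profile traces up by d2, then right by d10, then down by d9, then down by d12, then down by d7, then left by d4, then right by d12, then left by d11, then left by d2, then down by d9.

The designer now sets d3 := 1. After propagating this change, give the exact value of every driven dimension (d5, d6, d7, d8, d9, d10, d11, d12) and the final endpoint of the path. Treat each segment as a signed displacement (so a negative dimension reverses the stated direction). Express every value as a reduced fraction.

d5 = 3/4
d6 = 71/16
d7 = 2/3
d8 = 87/16
d9 = 9
d10 = 45
d11 = -1/36
d12 = 1
endpoint = (1357/36, -58/3)

Apply edit: d3 := 1
  d5 = d1/3 = 3/4
  d6 = d4/4 + d5/4 + d1 = 71/16
  d7 = d2*2 = 2/3
  d8 = d3 + d6 = 87/16
  d9 = d1*4 = 9
  d10 = d9*5 = 45
  d11 = d7/3 + d4/4 - d1 = -1/36
  d12 = d7 + d2 = 1
Walk from origin (0, 0):
  seg 1: up by d2 = 1/3 → (0, 1/3)
  seg 2: right by d10 = 45 → (45, 1/3)
  seg 3: down by d9 = 9 → (45, -26/3)
  seg 4: down by d12 = 1 → (45, -29/3)
  seg 5: down by d7 = 2/3 → (45, -31/3)
  seg 6: left by d4 = 8 → (37, -31/3)
  seg 7: right by d12 = 1 → (38, -31/3)
  seg 8: left by d11 = -1/36 → (1369/36, -31/3)
  seg 9: left by d2 = 1/3 → (1357/36, -31/3)
  seg 10: down by d9 = 9 → (1357/36, -58/3)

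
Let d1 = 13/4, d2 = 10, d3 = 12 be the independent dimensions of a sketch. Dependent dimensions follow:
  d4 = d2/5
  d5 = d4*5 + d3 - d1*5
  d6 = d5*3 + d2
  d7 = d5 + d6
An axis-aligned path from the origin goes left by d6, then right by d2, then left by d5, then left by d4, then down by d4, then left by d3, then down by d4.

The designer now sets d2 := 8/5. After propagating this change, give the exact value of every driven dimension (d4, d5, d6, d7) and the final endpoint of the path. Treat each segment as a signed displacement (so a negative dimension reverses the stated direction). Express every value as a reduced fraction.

Apply edit: d2 := 8/5
  d4 = d2/5 = 8/25
  d5 = d4*5 + d3 - d1*5 = -53/20
  d6 = d5*3 + d2 = -127/20
  d7 = d5 + d6 = -9
Walk from origin (0, 0):
  seg 1: left by d6 = -127/20 → (127/20, 0)
  seg 2: right by d2 = 8/5 → (159/20, 0)
  seg 3: left by d5 = -53/20 → (53/5, 0)
  seg 4: left by d4 = 8/25 → (257/25, 0)
  seg 5: down by d4 = 8/25 → (257/25, -8/25)
  seg 6: left by d3 = 12 → (-43/25, -8/25)
  seg 7: down by d4 = 8/25 → (-43/25, -16/25)

d4 = 8/25
d5 = -53/20
d6 = -127/20
d7 = -9
endpoint = (-43/25, -16/25)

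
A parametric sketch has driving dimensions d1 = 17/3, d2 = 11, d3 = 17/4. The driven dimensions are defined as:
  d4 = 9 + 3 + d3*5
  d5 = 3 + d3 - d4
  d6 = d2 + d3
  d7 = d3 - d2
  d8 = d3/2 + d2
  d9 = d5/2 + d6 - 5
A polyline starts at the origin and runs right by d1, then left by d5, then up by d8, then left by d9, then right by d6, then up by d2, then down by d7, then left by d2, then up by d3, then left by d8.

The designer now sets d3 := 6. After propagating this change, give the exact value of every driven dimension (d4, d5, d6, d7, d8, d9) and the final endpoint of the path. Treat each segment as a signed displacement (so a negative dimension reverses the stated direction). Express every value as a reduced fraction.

Apply edit: d3 := 6
  d4 = 9 + 3 + d3*5 = 42
  d5 = 3 + d3 - d4 = -33
  d6 = d2 + d3 = 17
  d7 = d3 - d2 = -5
  d8 = d3/2 + d2 = 14
  d9 = d5/2 + d6 - 5 = -9/2
Walk from origin (0, 0):
  seg 1: right by d1 = 17/3 → (17/3, 0)
  seg 2: left by d5 = -33 → (116/3, 0)
  seg 3: up by d8 = 14 → (116/3, 14)
  seg 4: left by d9 = -9/2 → (259/6, 14)
  seg 5: right by d6 = 17 → (361/6, 14)
  seg 6: up by d2 = 11 → (361/6, 25)
  seg 7: down by d7 = -5 → (361/6, 30)
  seg 8: left by d2 = 11 → (295/6, 30)
  seg 9: up by d3 = 6 → (295/6, 36)
  seg 10: left by d8 = 14 → (211/6, 36)

d4 = 42
d5 = -33
d6 = 17
d7 = -5
d8 = 14
d9 = -9/2
endpoint = (211/6, 36)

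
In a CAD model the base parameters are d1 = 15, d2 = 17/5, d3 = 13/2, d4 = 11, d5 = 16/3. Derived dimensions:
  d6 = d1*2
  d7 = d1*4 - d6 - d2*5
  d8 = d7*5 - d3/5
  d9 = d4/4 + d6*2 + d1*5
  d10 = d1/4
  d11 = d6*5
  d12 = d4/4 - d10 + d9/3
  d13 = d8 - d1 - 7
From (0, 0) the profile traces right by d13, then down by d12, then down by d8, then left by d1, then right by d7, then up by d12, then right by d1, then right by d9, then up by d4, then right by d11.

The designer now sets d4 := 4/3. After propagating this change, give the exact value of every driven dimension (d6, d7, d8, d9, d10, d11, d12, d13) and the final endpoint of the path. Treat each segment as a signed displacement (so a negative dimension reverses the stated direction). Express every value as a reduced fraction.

Apply edit: d4 := 4/3
  d6 = d1*2 = 30
  d7 = d1*4 - d6 - d2*5 = 13
  d8 = d7*5 - d3/5 = 637/10
  d9 = d4/4 + d6*2 + d1*5 = 406/3
  d10 = d1/4 = 15/4
  d11 = d6*5 = 150
  d12 = d4/4 - d10 + d9/3 = 1501/36
  d13 = d8 - d1 - 7 = 417/10
Walk from origin (0, 0):
  seg 1: right by d13 = 417/10 → (417/10, 0)
  seg 2: down by d12 = 1501/36 → (417/10, -1501/36)
  seg 3: down by d8 = 637/10 → (417/10, -18971/180)
  seg 4: left by d1 = 15 → (267/10, -18971/180)
  seg 5: right by d7 = 13 → (397/10, -18971/180)
  seg 6: up by d12 = 1501/36 → (397/10, -637/10)
  seg 7: right by d1 = 15 → (547/10, -637/10)
  seg 8: right by d9 = 406/3 → (5701/30, -637/10)
  seg 9: up by d4 = 4/3 → (5701/30, -1871/30)
  seg 10: right by d11 = 150 → (10201/30, -1871/30)

d6 = 30
d7 = 13
d8 = 637/10
d9 = 406/3
d10 = 15/4
d11 = 150
d12 = 1501/36
d13 = 417/10
endpoint = (10201/30, -1871/30)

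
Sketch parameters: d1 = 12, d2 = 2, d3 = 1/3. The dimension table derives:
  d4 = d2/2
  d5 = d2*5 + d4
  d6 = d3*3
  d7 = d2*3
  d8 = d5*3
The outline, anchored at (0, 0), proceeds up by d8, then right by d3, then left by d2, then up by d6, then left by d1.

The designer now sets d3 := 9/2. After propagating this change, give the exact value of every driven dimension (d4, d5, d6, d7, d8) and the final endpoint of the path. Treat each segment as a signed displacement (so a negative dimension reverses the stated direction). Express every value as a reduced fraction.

Apply edit: d3 := 9/2
  d4 = d2/2 = 1
  d5 = d2*5 + d4 = 11
  d6 = d3*3 = 27/2
  d7 = d2*3 = 6
  d8 = d5*3 = 33
Walk from origin (0, 0):
  seg 1: up by d8 = 33 → (0, 33)
  seg 2: right by d3 = 9/2 → (9/2, 33)
  seg 3: left by d2 = 2 → (5/2, 33)
  seg 4: up by d6 = 27/2 → (5/2, 93/2)
  seg 5: left by d1 = 12 → (-19/2, 93/2)

d4 = 1
d5 = 11
d6 = 27/2
d7 = 6
d8 = 33
endpoint = (-19/2, 93/2)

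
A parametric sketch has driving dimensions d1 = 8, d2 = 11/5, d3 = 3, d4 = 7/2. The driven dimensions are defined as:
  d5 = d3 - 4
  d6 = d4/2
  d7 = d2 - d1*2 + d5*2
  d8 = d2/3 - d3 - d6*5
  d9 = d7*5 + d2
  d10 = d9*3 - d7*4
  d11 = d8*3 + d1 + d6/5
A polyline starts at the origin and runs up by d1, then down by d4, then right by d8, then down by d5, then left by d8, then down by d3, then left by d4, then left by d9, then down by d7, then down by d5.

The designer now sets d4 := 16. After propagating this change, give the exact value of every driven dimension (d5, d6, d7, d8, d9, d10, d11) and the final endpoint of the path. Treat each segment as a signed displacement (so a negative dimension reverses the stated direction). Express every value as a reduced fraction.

Apply edit: d4 := 16
  d5 = d3 - 4 = -1
  d6 = d4/2 = 8
  d7 = d2 - d1*2 + d5*2 = -79/5
  d8 = d2/3 - d3 - d6*5 = -634/15
  d9 = d7*5 + d2 = -384/5
  d10 = d9*3 - d7*4 = -836/5
  d11 = d8*3 + d1 + d6/5 = -586/5
Walk from origin (0, 0):
  seg 1: up by d1 = 8 → (0, 8)
  seg 2: down by d4 = 16 → (0, -8)
  seg 3: right by d8 = -634/15 → (-634/15, -8)
  seg 4: down by d5 = -1 → (-634/15, -7)
  seg 5: left by d8 = -634/15 → (0, -7)
  seg 6: down by d3 = 3 → (0, -10)
  seg 7: left by d4 = 16 → (-16, -10)
  seg 8: left by d9 = -384/5 → (304/5, -10)
  seg 9: down by d7 = -79/5 → (304/5, 29/5)
  seg 10: down by d5 = -1 → (304/5, 34/5)

d5 = -1
d6 = 8
d7 = -79/5
d8 = -634/15
d9 = -384/5
d10 = -836/5
d11 = -586/5
endpoint = (304/5, 34/5)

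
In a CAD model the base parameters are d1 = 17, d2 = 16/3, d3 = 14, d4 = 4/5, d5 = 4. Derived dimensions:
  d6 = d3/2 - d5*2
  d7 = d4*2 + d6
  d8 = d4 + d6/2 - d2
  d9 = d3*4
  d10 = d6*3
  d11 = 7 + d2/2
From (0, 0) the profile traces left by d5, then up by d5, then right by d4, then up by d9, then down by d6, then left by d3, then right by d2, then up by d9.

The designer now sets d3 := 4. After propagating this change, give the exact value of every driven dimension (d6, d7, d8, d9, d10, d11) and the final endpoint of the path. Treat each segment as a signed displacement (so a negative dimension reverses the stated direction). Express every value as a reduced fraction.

d6 = -6
d7 = -22/5
d8 = -113/15
d9 = 16
d10 = -18
d11 = 29/3
endpoint = (-28/15, 42)

Apply edit: d3 := 4
  d6 = d3/2 - d5*2 = -6
  d7 = d4*2 + d6 = -22/5
  d8 = d4 + d6/2 - d2 = -113/15
  d9 = d3*4 = 16
  d10 = d6*3 = -18
  d11 = 7 + d2/2 = 29/3
Walk from origin (0, 0):
  seg 1: left by d5 = 4 → (-4, 0)
  seg 2: up by d5 = 4 → (-4, 4)
  seg 3: right by d4 = 4/5 → (-16/5, 4)
  seg 4: up by d9 = 16 → (-16/5, 20)
  seg 5: down by d6 = -6 → (-16/5, 26)
  seg 6: left by d3 = 4 → (-36/5, 26)
  seg 7: right by d2 = 16/3 → (-28/15, 26)
  seg 8: up by d9 = 16 → (-28/15, 42)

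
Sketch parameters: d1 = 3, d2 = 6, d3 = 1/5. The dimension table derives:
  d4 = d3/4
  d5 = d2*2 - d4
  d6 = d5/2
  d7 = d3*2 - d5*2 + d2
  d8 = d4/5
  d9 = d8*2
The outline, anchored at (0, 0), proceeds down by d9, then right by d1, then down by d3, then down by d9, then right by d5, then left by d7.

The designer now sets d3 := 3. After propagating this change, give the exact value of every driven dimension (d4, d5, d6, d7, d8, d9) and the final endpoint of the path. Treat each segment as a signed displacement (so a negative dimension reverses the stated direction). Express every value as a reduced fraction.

d4 = 3/4
d5 = 45/4
d6 = 45/8
d7 = -21/2
d8 = 3/20
d9 = 3/10
endpoint = (99/4, -18/5)

Apply edit: d3 := 3
  d4 = d3/4 = 3/4
  d5 = d2*2 - d4 = 45/4
  d6 = d5/2 = 45/8
  d7 = d3*2 - d5*2 + d2 = -21/2
  d8 = d4/5 = 3/20
  d9 = d8*2 = 3/10
Walk from origin (0, 0):
  seg 1: down by d9 = 3/10 → (0, -3/10)
  seg 2: right by d1 = 3 → (3, -3/10)
  seg 3: down by d3 = 3 → (3, -33/10)
  seg 4: down by d9 = 3/10 → (3, -18/5)
  seg 5: right by d5 = 45/4 → (57/4, -18/5)
  seg 6: left by d7 = -21/2 → (99/4, -18/5)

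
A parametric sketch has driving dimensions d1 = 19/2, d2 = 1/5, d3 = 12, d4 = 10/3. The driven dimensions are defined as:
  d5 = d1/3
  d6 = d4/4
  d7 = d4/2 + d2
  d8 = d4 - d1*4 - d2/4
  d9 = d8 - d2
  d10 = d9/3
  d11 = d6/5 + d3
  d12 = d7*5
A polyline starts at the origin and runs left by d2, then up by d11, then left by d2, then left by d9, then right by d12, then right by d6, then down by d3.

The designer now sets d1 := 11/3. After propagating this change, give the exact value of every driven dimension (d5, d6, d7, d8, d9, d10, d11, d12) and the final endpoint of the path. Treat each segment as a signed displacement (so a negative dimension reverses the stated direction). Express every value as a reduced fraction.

Apply edit: d1 := 11/3
  d5 = d1/3 = 11/9
  d6 = d4/4 = 5/6
  d7 = d4/2 + d2 = 28/15
  d8 = d4 - d1*4 - d2/4 = -683/60
  d9 = d8 - d2 = -139/12
  d10 = d9/3 = -139/36
  d11 = d6/5 + d3 = 73/6
  d12 = d7*5 = 28/3
Walk from origin (0, 0):
  seg 1: left by d2 = 1/5 → (-1/5, 0)
  seg 2: up by d11 = 73/6 → (-1/5, 73/6)
  seg 3: left by d2 = 1/5 → (-2/5, 73/6)
  seg 4: left by d9 = -139/12 → (671/60, 73/6)
  seg 5: right by d12 = 28/3 → (1231/60, 73/6)
  seg 6: right by d6 = 5/6 → (427/20, 73/6)
  seg 7: down by d3 = 12 → (427/20, 1/6)

d5 = 11/9
d6 = 5/6
d7 = 28/15
d8 = -683/60
d9 = -139/12
d10 = -139/36
d11 = 73/6
d12 = 28/3
endpoint = (427/20, 1/6)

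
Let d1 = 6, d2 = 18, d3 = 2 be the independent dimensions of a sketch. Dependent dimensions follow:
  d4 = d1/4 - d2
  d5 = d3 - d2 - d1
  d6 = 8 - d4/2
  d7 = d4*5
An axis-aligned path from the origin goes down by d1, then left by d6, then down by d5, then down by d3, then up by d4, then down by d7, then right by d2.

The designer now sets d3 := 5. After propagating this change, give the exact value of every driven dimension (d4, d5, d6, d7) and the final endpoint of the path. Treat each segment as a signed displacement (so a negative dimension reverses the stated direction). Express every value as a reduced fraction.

d4 = -33/2
d5 = -19
d6 = 65/4
d7 = -165/2
endpoint = (7/4, 74)

Apply edit: d3 := 5
  d4 = d1/4 - d2 = -33/2
  d5 = d3 - d2 - d1 = -19
  d6 = 8 - d4/2 = 65/4
  d7 = d4*5 = -165/2
Walk from origin (0, 0):
  seg 1: down by d1 = 6 → (0, -6)
  seg 2: left by d6 = 65/4 → (-65/4, -6)
  seg 3: down by d5 = -19 → (-65/4, 13)
  seg 4: down by d3 = 5 → (-65/4, 8)
  seg 5: up by d4 = -33/2 → (-65/4, -17/2)
  seg 6: down by d7 = -165/2 → (-65/4, 74)
  seg 7: right by d2 = 18 → (7/4, 74)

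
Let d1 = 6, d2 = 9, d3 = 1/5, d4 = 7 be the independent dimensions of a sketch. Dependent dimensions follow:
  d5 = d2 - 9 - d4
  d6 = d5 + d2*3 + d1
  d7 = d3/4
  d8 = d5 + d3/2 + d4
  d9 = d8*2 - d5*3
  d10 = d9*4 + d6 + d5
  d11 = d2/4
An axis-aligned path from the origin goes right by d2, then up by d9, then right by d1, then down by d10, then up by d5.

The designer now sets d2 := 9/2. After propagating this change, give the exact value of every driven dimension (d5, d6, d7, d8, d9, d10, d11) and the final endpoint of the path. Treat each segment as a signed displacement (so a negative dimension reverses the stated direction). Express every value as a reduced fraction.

Apply edit: d2 := 9/2
  d5 = d2 - 9 - d4 = -23/2
  d6 = d5 + d2*3 + d1 = 8
  d7 = d3/4 = 1/20
  d8 = d5 + d3/2 + d4 = -22/5
  d9 = d8*2 - d5*3 = 257/10
  d10 = d9*4 + d6 + d5 = 993/10
  d11 = d2/4 = 9/8
Walk from origin (0, 0):
  seg 1: right by d2 = 9/2 → (9/2, 0)
  seg 2: up by d9 = 257/10 → (9/2, 257/10)
  seg 3: right by d1 = 6 → (21/2, 257/10)
  seg 4: down by d10 = 993/10 → (21/2, -368/5)
  seg 5: up by d5 = -23/2 → (21/2, -851/10)

d5 = -23/2
d6 = 8
d7 = 1/20
d8 = -22/5
d9 = 257/10
d10 = 993/10
d11 = 9/8
endpoint = (21/2, -851/10)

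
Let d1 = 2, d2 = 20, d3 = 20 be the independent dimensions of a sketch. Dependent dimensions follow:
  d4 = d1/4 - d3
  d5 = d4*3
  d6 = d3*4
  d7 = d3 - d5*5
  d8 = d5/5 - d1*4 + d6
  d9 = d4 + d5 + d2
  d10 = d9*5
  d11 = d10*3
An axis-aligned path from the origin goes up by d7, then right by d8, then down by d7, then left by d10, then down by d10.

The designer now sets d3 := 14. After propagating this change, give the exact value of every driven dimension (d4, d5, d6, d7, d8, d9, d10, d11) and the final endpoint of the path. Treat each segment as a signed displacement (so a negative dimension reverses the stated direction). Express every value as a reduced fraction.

d4 = -27/2
d5 = -81/2
d6 = 56
d7 = 433/2
d8 = 399/10
d9 = -34
d10 = -170
d11 = -510
endpoint = (2099/10, 170)

Apply edit: d3 := 14
  d4 = d1/4 - d3 = -27/2
  d5 = d4*3 = -81/2
  d6 = d3*4 = 56
  d7 = d3 - d5*5 = 433/2
  d8 = d5/5 - d1*4 + d6 = 399/10
  d9 = d4 + d5 + d2 = -34
  d10 = d9*5 = -170
  d11 = d10*3 = -510
Walk from origin (0, 0):
  seg 1: up by d7 = 433/2 → (0, 433/2)
  seg 2: right by d8 = 399/10 → (399/10, 433/2)
  seg 3: down by d7 = 433/2 → (399/10, 0)
  seg 4: left by d10 = -170 → (2099/10, 0)
  seg 5: down by d10 = -170 → (2099/10, 170)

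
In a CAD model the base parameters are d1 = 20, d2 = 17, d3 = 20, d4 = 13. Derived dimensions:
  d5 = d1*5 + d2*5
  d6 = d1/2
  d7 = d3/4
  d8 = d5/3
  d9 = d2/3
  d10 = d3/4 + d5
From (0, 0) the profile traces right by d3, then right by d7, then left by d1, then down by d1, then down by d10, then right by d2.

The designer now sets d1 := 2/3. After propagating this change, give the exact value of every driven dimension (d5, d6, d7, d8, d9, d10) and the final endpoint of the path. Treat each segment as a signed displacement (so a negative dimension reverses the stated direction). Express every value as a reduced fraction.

d5 = 265/3
d6 = 1/3
d7 = 5
d8 = 265/9
d9 = 17/3
d10 = 280/3
endpoint = (124/3, -94)

Apply edit: d1 := 2/3
  d5 = d1*5 + d2*5 = 265/3
  d6 = d1/2 = 1/3
  d7 = d3/4 = 5
  d8 = d5/3 = 265/9
  d9 = d2/3 = 17/3
  d10 = d3/4 + d5 = 280/3
Walk from origin (0, 0):
  seg 1: right by d3 = 20 → (20, 0)
  seg 2: right by d7 = 5 → (25, 0)
  seg 3: left by d1 = 2/3 → (73/3, 0)
  seg 4: down by d1 = 2/3 → (73/3, -2/3)
  seg 5: down by d10 = 280/3 → (73/3, -94)
  seg 6: right by d2 = 17 → (124/3, -94)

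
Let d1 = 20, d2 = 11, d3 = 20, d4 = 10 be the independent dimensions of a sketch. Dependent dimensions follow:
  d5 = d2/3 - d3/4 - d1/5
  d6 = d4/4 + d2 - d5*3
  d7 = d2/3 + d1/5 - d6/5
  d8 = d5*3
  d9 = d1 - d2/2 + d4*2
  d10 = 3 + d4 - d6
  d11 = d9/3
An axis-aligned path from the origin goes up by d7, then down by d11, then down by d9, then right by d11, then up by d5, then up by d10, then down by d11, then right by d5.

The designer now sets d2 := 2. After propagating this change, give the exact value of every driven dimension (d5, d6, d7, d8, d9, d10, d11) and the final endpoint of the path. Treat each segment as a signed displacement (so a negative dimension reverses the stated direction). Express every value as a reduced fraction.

d5 = -25/3
d6 = 59/2
d7 = -37/30
d8 = -25
d9 = 39
d10 = -33/2
d11 = 13
endpoint = (14/3, -1366/15)

Apply edit: d2 := 2
  d5 = d2/3 - d3/4 - d1/5 = -25/3
  d6 = d4/4 + d2 - d5*3 = 59/2
  d7 = d2/3 + d1/5 - d6/5 = -37/30
  d8 = d5*3 = -25
  d9 = d1 - d2/2 + d4*2 = 39
  d10 = 3 + d4 - d6 = -33/2
  d11 = d9/3 = 13
Walk from origin (0, 0):
  seg 1: up by d7 = -37/30 → (0, -37/30)
  seg 2: down by d11 = 13 → (0, -427/30)
  seg 3: down by d9 = 39 → (0, -1597/30)
  seg 4: right by d11 = 13 → (13, -1597/30)
  seg 5: up by d5 = -25/3 → (13, -1847/30)
  seg 6: up by d10 = -33/2 → (13, -1171/15)
  seg 7: down by d11 = 13 → (13, -1366/15)
  seg 8: right by d5 = -25/3 → (14/3, -1366/15)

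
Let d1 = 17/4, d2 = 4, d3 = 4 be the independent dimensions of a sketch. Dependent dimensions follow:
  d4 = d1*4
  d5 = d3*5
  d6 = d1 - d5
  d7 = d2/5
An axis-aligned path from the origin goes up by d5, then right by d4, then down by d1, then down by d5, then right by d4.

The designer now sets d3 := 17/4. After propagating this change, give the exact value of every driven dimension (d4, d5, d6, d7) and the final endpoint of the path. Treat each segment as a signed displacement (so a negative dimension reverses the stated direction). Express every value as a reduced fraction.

Apply edit: d3 := 17/4
  d4 = d1*4 = 17
  d5 = d3*5 = 85/4
  d6 = d1 - d5 = -17
  d7 = d2/5 = 4/5
Walk from origin (0, 0):
  seg 1: up by d5 = 85/4 → (0, 85/4)
  seg 2: right by d4 = 17 → (17, 85/4)
  seg 3: down by d1 = 17/4 → (17, 17)
  seg 4: down by d5 = 85/4 → (17, -17/4)
  seg 5: right by d4 = 17 → (34, -17/4)

d4 = 17
d5 = 85/4
d6 = -17
d7 = 4/5
endpoint = (34, -17/4)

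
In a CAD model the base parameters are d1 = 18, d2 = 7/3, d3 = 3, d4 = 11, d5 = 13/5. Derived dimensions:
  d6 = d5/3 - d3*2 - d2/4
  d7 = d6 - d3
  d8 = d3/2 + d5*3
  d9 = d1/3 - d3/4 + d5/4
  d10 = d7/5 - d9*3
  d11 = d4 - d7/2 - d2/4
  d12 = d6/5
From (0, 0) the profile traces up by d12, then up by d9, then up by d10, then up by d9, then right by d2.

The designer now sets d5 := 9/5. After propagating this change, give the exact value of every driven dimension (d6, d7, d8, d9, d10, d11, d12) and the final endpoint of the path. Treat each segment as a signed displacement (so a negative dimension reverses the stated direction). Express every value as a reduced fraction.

Apply edit: d5 := 9/5
  d6 = d5/3 - d3*2 - d2/4 = -359/60
  d7 = d6 - d3 = -539/60
  d8 = d3/2 + d5*3 = 69/10
  d9 = d1/3 - d3/4 + d5/4 = 57/10
  d10 = d7/5 - d9*3 = -5669/300
  d11 = d4 - d7/2 - d2/4 = 1789/120
  d12 = d6/5 = -359/300
Walk from origin (0, 0):
  seg 1: up by d12 = -359/300 → (0, -359/300)
  seg 2: up by d9 = 57/10 → (0, 1351/300)
  seg 3: up by d10 = -5669/300 → (0, -2159/150)
  seg 4: up by d9 = 57/10 → (0, -652/75)
  seg 5: right by d2 = 7/3 → (7/3, -652/75)

d6 = -359/60
d7 = -539/60
d8 = 69/10
d9 = 57/10
d10 = -5669/300
d11 = 1789/120
d12 = -359/300
endpoint = (7/3, -652/75)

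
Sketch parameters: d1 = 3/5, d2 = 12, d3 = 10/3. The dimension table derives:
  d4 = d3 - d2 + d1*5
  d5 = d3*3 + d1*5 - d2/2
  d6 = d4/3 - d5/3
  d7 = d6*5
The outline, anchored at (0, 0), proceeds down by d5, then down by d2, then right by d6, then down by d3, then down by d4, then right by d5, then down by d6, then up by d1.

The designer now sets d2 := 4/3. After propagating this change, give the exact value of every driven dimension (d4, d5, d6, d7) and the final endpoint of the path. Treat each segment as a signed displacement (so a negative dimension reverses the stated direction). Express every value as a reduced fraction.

d4 = 5
d5 = 37/3
d6 = -22/9
d7 = -110/9
endpoint = (89/9, -853/45)

Apply edit: d2 := 4/3
  d4 = d3 - d2 + d1*5 = 5
  d5 = d3*3 + d1*5 - d2/2 = 37/3
  d6 = d4/3 - d5/3 = -22/9
  d7 = d6*5 = -110/9
Walk from origin (0, 0):
  seg 1: down by d5 = 37/3 → (0, -37/3)
  seg 2: down by d2 = 4/3 → (0, -41/3)
  seg 3: right by d6 = -22/9 → (-22/9, -41/3)
  seg 4: down by d3 = 10/3 → (-22/9, -17)
  seg 5: down by d4 = 5 → (-22/9, -22)
  seg 6: right by d5 = 37/3 → (89/9, -22)
  seg 7: down by d6 = -22/9 → (89/9, -176/9)
  seg 8: up by d1 = 3/5 → (89/9, -853/45)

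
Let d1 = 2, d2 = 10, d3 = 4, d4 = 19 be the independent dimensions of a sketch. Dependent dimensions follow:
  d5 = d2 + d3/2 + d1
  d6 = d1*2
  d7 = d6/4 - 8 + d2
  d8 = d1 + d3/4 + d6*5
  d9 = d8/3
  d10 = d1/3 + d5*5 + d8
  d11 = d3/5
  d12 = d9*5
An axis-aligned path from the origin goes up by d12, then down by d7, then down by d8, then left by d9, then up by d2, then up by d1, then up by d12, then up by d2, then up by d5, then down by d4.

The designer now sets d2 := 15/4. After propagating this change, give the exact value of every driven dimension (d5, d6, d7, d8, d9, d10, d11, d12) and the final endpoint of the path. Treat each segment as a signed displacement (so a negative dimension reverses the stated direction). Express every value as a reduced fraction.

Apply edit: d2 := 15/4
  d5 = d2 + d3/2 + d1 = 31/4
  d6 = d1*2 = 4
  d7 = d6/4 - 8 + d2 = -13/4
  d8 = d1 + d3/4 + d6*5 = 23
  d9 = d8/3 = 23/3
  d10 = d1/3 + d5*5 + d8 = 749/12
  d11 = d3/5 = 4/5
  d12 = d9*5 = 115/3
Walk from origin (0, 0):
  seg 1: up by d12 = 115/3 → (0, 115/3)
  seg 2: down by d7 = -13/4 → (0, 499/12)
  seg 3: down by d8 = 23 → (0, 223/12)
  seg 4: left by d9 = 23/3 → (-23/3, 223/12)
  seg 5: up by d2 = 15/4 → (-23/3, 67/3)
  seg 6: up by d1 = 2 → (-23/3, 73/3)
  seg 7: up by d12 = 115/3 → (-23/3, 188/3)
  seg 8: up by d2 = 15/4 → (-23/3, 797/12)
  seg 9: up by d5 = 31/4 → (-23/3, 445/6)
  seg 10: down by d4 = 19 → (-23/3, 331/6)

d5 = 31/4
d6 = 4
d7 = -13/4
d8 = 23
d9 = 23/3
d10 = 749/12
d11 = 4/5
d12 = 115/3
endpoint = (-23/3, 331/6)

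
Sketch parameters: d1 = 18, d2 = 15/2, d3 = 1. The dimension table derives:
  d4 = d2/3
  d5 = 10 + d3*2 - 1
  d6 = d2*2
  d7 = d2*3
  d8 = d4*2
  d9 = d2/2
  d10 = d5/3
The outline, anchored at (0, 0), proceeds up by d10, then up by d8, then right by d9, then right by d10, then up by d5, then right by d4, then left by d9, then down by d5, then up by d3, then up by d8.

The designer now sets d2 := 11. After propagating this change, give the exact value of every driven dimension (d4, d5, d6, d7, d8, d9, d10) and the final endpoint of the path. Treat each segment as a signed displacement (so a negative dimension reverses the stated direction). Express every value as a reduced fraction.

Apply edit: d2 := 11
  d4 = d2/3 = 11/3
  d5 = 10 + d3*2 - 1 = 11
  d6 = d2*2 = 22
  d7 = d2*3 = 33
  d8 = d4*2 = 22/3
  d9 = d2/2 = 11/2
  d10 = d5/3 = 11/3
Walk from origin (0, 0):
  seg 1: up by d10 = 11/3 → (0, 11/3)
  seg 2: up by d8 = 22/3 → (0, 11)
  seg 3: right by d9 = 11/2 → (11/2, 11)
  seg 4: right by d10 = 11/3 → (55/6, 11)
  seg 5: up by d5 = 11 → (55/6, 22)
  seg 6: right by d4 = 11/3 → (77/6, 22)
  seg 7: left by d9 = 11/2 → (22/3, 22)
  seg 8: down by d5 = 11 → (22/3, 11)
  seg 9: up by d3 = 1 → (22/3, 12)
  seg 10: up by d8 = 22/3 → (22/3, 58/3)

d4 = 11/3
d5 = 11
d6 = 22
d7 = 33
d8 = 22/3
d9 = 11/2
d10 = 11/3
endpoint = (22/3, 58/3)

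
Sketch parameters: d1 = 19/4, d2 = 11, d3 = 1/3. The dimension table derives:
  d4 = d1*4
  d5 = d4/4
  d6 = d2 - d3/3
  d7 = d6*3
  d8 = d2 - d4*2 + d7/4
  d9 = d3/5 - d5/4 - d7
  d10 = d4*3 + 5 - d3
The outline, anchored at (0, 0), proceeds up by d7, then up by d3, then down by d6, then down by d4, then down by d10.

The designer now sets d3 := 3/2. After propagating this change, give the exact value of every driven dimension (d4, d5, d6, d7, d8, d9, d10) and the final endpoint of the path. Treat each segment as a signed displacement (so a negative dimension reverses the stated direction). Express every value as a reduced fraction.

d4 = 19
d5 = 19/4
d6 = 21/2
d7 = 63/2
d8 = -153/8
d9 = -2591/80
d10 = 121/2
endpoint = (0, -57)

Apply edit: d3 := 3/2
  d4 = d1*4 = 19
  d5 = d4/4 = 19/4
  d6 = d2 - d3/3 = 21/2
  d7 = d6*3 = 63/2
  d8 = d2 - d4*2 + d7/4 = -153/8
  d9 = d3/5 - d5/4 - d7 = -2591/80
  d10 = d4*3 + 5 - d3 = 121/2
Walk from origin (0, 0):
  seg 1: up by d7 = 63/2 → (0, 63/2)
  seg 2: up by d3 = 3/2 → (0, 33)
  seg 3: down by d6 = 21/2 → (0, 45/2)
  seg 4: down by d4 = 19 → (0, 7/2)
  seg 5: down by d10 = 121/2 → (0, -57)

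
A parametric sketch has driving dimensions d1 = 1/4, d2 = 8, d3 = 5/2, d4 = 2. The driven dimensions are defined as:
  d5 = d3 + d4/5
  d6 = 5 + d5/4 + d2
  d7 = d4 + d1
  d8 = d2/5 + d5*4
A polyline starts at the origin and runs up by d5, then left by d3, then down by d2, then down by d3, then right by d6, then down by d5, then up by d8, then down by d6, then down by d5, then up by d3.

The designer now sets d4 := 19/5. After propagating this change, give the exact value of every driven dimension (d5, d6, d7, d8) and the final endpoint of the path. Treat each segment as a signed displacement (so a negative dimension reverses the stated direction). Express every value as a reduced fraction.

Apply edit: d4 := 19/5
  d5 = d3 + d4/5 = 163/50
  d6 = 5 + d5/4 + d2 = 2763/200
  d7 = d4 + d1 = 81/20
  d8 = d2/5 + d5*4 = 366/25
Walk from origin (0, 0):
  seg 1: up by d5 = 163/50 → (0, 163/50)
  seg 2: left by d3 = 5/2 → (-5/2, 163/50)
  seg 3: down by d2 = 8 → (-5/2, -237/50)
  seg 4: down by d3 = 5/2 → (-5/2, -181/25)
  seg 5: right by d6 = 2763/200 → (2263/200, -181/25)
  seg 6: down by d5 = 163/50 → (2263/200, -21/2)
  seg 7: up by d8 = 366/25 → (2263/200, 207/50)
  seg 8: down by d6 = 2763/200 → (2263/200, -387/40)
  seg 9: down by d5 = 163/50 → (2263/200, -2587/200)
  seg 10: up by d3 = 5/2 → (2263/200, -2087/200)

d5 = 163/50
d6 = 2763/200
d7 = 81/20
d8 = 366/25
endpoint = (2263/200, -2087/200)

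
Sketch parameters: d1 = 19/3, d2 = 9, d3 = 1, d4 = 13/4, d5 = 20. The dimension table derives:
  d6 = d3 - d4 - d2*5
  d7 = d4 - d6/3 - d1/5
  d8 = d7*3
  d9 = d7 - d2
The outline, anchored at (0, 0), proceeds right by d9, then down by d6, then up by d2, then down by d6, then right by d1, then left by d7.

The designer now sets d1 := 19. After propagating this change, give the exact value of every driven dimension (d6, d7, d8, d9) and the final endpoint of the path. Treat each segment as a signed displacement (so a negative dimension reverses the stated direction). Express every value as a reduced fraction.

d6 = -189/4
d7 = 76/5
d8 = 228/5
d9 = 31/5
endpoint = (10, 207/2)

Apply edit: d1 := 19
  d6 = d3 - d4 - d2*5 = -189/4
  d7 = d4 - d6/3 - d1/5 = 76/5
  d8 = d7*3 = 228/5
  d9 = d7 - d2 = 31/5
Walk from origin (0, 0):
  seg 1: right by d9 = 31/5 → (31/5, 0)
  seg 2: down by d6 = -189/4 → (31/5, 189/4)
  seg 3: up by d2 = 9 → (31/5, 225/4)
  seg 4: down by d6 = -189/4 → (31/5, 207/2)
  seg 5: right by d1 = 19 → (126/5, 207/2)
  seg 6: left by d7 = 76/5 → (10, 207/2)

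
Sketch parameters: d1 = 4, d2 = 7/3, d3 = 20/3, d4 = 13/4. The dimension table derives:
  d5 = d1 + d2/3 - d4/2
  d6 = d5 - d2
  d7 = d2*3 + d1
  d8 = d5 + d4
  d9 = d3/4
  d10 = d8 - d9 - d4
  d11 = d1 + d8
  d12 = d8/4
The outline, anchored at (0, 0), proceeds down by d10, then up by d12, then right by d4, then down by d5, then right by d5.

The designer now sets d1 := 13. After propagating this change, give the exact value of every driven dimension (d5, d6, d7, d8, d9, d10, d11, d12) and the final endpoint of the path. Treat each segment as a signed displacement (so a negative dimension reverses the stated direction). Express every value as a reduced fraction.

Apply edit: d1 := 13
  d5 = d1 + d2/3 - d4/2 = 875/72
  d6 = d5 - d2 = 707/72
  d7 = d2*3 + d1 = 20
  d8 = d5 + d4 = 1109/72
  d9 = d3/4 = 5/3
  d10 = d8 - d9 - d4 = 755/72
  d11 = d1 + d8 = 2045/72
  d12 = d8/4 = 1109/288
Walk from origin (0, 0):
  seg 1: down by d10 = 755/72 → (0, -755/72)
  seg 2: up by d12 = 1109/288 → (0, -637/96)
  seg 3: right by d4 = 13/4 → (13/4, -637/96)
  seg 4: down by d5 = 875/72 → (13/4, -5411/288)
  seg 5: right by d5 = 875/72 → (1109/72, -5411/288)

d5 = 875/72
d6 = 707/72
d7 = 20
d8 = 1109/72
d9 = 5/3
d10 = 755/72
d11 = 2045/72
d12 = 1109/288
endpoint = (1109/72, -5411/288)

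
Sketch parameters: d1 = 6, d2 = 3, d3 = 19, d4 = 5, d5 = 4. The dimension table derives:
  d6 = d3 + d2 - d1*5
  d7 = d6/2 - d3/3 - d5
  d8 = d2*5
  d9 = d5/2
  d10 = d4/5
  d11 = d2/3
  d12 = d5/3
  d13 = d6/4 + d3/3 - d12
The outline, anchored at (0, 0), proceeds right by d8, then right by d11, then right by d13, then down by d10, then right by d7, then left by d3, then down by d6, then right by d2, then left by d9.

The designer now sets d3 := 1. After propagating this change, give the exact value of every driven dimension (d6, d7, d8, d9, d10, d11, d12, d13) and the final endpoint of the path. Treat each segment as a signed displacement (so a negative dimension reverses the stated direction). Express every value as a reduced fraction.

d6 = -26
d7 = -52/3
d8 = 15
d9 = 2
d10 = 1
d11 = 1
d12 = 4/3
d13 = -15/2
endpoint = (-53/6, 25)

Apply edit: d3 := 1
  d6 = d3 + d2 - d1*5 = -26
  d7 = d6/2 - d3/3 - d5 = -52/3
  d8 = d2*5 = 15
  d9 = d5/2 = 2
  d10 = d4/5 = 1
  d11 = d2/3 = 1
  d12 = d5/3 = 4/3
  d13 = d6/4 + d3/3 - d12 = -15/2
Walk from origin (0, 0):
  seg 1: right by d8 = 15 → (15, 0)
  seg 2: right by d11 = 1 → (16, 0)
  seg 3: right by d13 = -15/2 → (17/2, 0)
  seg 4: down by d10 = 1 → (17/2, -1)
  seg 5: right by d7 = -52/3 → (-53/6, -1)
  seg 6: left by d3 = 1 → (-59/6, -1)
  seg 7: down by d6 = -26 → (-59/6, 25)
  seg 8: right by d2 = 3 → (-41/6, 25)
  seg 9: left by d9 = 2 → (-53/6, 25)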